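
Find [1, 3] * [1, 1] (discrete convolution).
y[0] = 1×1 = 1; y[1] = 1×1 + 3×1 = 4; y[2] = 3×1 = 3

[1, 4, 3]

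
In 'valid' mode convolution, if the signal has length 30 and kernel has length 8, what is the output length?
'Valid' mode counts only positions where the kernel fully overlaps the signal: m - n + 1 = 30 - 8 + 1 = 23

23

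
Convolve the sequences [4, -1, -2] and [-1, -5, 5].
y[0] = 4×-1 = -4; y[1] = 4×-5 + -1×-1 = -19; y[2] = 4×5 + -1×-5 + -2×-1 = 27; y[3] = -1×5 + -2×-5 = 5; y[4] = -2×5 = -10

[-4, -19, 27, 5, -10]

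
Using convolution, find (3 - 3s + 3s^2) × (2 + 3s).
Ascending coefficients: a = [3, -3, 3], b = [2, 3]. c[0] = 3×2 = 6; c[1] = 3×3 + -3×2 = 3; c[2] = -3×3 + 3×2 = -3; c[3] = 3×3 = 9. Result coefficients: [6, 3, -3, 9] → 6 + 3s - 3s^2 + 9s^3

6 + 3s - 3s^2 + 9s^3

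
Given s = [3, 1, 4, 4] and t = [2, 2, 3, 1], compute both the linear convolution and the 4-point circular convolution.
Linear: y_lin[0] = 3×2 = 6; y_lin[1] = 3×2 + 1×2 = 8; y_lin[2] = 3×3 + 1×2 + 4×2 = 19; y_lin[3] = 3×1 + 1×3 + 4×2 + 4×2 = 22; y_lin[4] = 1×1 + 4×3 + 4×2 = 21; y_lin[5] = 4×1 + 4×3 = 16; y_lin[6] = 4×1 = 4 → [6, 8, 19, 22, 21, 16, 4]. Circular (length 4): y[0] = 3×2 + 1×1 + 4×3 + 4×2 = 27; y[1] = 3×2 + 1×2 + 4×1 + 4×3 = 24; y[2] = 3×3 + 1×2 + 4×2 + 4×1 = 23; y[3] = 3×1 + 1×3 + 4×2 + 4×2 = 22 → [27, 24, 23, 22]

Linear: [6, 8, 19, 22, 21, 16, 4], Circular: [27, 24, 23, 22]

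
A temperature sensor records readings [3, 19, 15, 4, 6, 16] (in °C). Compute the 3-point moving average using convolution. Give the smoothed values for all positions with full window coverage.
3-point moving average kernel = [1, 1, 1]. Apply in 'valid' mode (full window coverage): avg[0] = (3 + 19 + 15) / 3 = 12.33; avg[1] = (19 + 15 + 4) / 3 = 12.67; avg[2] = (15 + 4 + 6) / 3 = 8.33; avg[3] = (4 + 6 + 16) / 3 = 8.67. Smoothed values: [12.33, 12.67, 8.33, 8.67]

[12.33, 12.67, 8.33, 8.67]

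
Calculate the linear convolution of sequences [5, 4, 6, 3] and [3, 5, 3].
y[0] = 5×3 = 15; y[1] = 5×5 + 4×3 = 37; y[2] = 5×3 + 4×5 + 6×3 = 53; y[3] = 4×3 + 6×5 + 3×3 = 51; y[4] = 6×3 + 3×5 = 33; y[5] = 3×3 = 9

[15, 37, 53, 51, 33, 9]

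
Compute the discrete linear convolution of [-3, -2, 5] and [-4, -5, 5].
y[0] = -3×-4 = 12; y[1] = -3×-5 + -2×-4 = 23; y[2] = -3×5 + -2×-5 + 5×-4 = -25; y[3] = -2×5 + 5×-5 = -35; y[4] = 5×5 = 25

[12, 23, -25, -35, 25]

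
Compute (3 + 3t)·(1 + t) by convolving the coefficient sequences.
Ascending coefficients: a = [3, 3], b = [1, 1]. c[0] = 3×1 = 3; c[1] = 3×1 + 3×1 = 6; c[2] = 3×1 = 3. Result coefficients: [3, 6, 3] → 3 + 6t + 3t^2

3 + 6t + 3t^2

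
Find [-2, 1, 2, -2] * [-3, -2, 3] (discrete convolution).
y[0] = -2×-3 = 6; y[1] = -2×-2 + 1×-3 = 1; y[2] = -2×3 + 1×-2 + 2×-3 = -14; y[3] = 1×3 + 2×-2 + -2×-3 = 5; y[4] = 2×3 + -2×-2 = 10; y[5] = -2×3 = -6

[6, 1, -14, 5, 10, -6]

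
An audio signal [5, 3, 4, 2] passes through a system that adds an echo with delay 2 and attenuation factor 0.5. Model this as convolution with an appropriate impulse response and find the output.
Direct-path + delayed-attenuated-path model → impulse response h = [1, 0, 0.5] (1 at lag 0, 0.5 at lag 2). Output y[n] = x[n] + 0.5·x[n - 2] (with x[n] = 0 outside 0..3): y[0] = 5 + 0.5×0 = 5; y[1] = 3 + 0.5×0 = 3; y[2] = 4 + 0.5×5 = 6.5; y[3] = 2 + 0.5×3 = 3.5; y[4] = 0 + 0.5×4 = 2.0; y[5] = 0 + 0.5×2 = 1.0. So y = [5, 3, 6.5, 3.5, 2.0, 1.0]

[5, 3, 6.5, 3.5, 2.0, 1.0]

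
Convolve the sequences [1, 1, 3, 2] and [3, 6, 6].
y[0] = 1×3 = 3; y[1] = 1×6 + 1×3 = 9; y[2] = 1×6 + 1×6 + 3×3 = 21; y[3] = 1×6 + 3×6 + 2×3 = 30; y[4] = 3×6 + 2×6 = 30; y[5] = 2×6 = 12

[3, 9, 21, 30, 30, 12]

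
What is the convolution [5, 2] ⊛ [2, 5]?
y[0] = 5×2 = 10; y[1] = 5×5 + 2×2 = 29; y[2] = 2×5 = 10

[10, 29, 10]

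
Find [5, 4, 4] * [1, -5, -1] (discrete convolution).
y[0] = 5×1 = 5; y[1] = 5×-5 + 4×1 = -21; y[2] = 5×-1 + 4×-5 + 4×1 = -21; y[3] = 4×-1 + 4×-5 = -24; y[4] = 4×-1 = -4

[5, -21, -21, -24, -4]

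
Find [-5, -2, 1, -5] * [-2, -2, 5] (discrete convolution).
y[0] = -5×-2 = 10; y[1] = -5×-2 + -2×-2 = 14; y[2] = -5×5 + -2×-2 + 1×-2 = -23; y[3] = -2×5 + 1×-2 + -5×-2 = -2; y[4] = 1×5 + -5×-2 = 15; y[5] = -5×5 = -25

[10, 14, -23, -2, 15, -25]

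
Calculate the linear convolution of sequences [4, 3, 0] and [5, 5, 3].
y[0] = 4×5 = 20; y[1] = 4×5 + 3×5 = 35; y[2] = 4×3 + 3×5 + 0×5 = 27; y[3] = 3×3 + 0×5 = 9; y[4] = 0×3 = 0

[20, 35, 27, 9, 0]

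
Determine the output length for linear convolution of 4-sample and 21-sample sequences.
Linear/full convolution length: m + n - 1 = 4 + 21 - 1 = 24

24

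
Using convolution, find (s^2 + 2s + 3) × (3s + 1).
Ascending coefficients: a = [3, 2, 1], b = [1, 3]. c[0] = 3×1 = 3; c[1] = 3×3 + 2×1 = 11; c[2] = 2×3 + 1×1 = 7; c[3] = 1×3 = 3. Result coefficients: [3, 11, 7, 3] → 3s^3 + 7s^2 + 11s + 3

3s^3 + 7s^2 + 11s + 3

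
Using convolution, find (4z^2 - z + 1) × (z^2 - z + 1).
Ascending coefficients: a = [1, -1, 4], b = [1, -1, 1]. c[0] = 1×1 = 1; c[1] = 1×-1 + -1×1 = -2; c[2] = 1×1 + -1×-1 + 4×1 = 6; c[3] = -1×1 + 4×-1 = -5; c[4] = 4×1 = 4. Result coefficients: [1, -2, 6, -5, 4] → 4z^4 - 5z^3 + 6z^2 - 2z + 1

4z^4 - 5z^3 + 6z^2 - 2z + 1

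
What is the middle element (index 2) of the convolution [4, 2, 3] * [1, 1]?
Use y[k] = Σ_i a[i]·b[k-i] at k=2. y[2] = 2×1 + 3×1 = 5

5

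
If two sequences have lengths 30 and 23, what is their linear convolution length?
Linear/full convolution length: m + n - 1 = 30 + 23 - 1 = 52

52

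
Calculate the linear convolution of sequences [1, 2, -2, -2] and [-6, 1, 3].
y[0] = 1×-6 = -6; y[1] = 1×1 + 2×-6 = -11; y[2] = 1×3 + 2×1 + -2×-6 = 17; y[3] = 2×3 + -2×1 + -2×-6 = 16; y[4] = -2×3 + -2×1 = -8; y[5] = -2×3 = -6

[-6, -11, 17, 16, -8, -6]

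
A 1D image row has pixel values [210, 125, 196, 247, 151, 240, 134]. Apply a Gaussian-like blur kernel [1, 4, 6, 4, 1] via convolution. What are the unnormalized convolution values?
Convolve image row [210, 125, 196, 247, 151, 240, 134] with kernel [1, 4, 6, 4, 1]: y[0] = 210×1 = 210; y[1] = 210×4 + 125×1 = 965; y[2] = 210×6 + 125×4 + 196×1 = 1956; y[3] = 210×4 + 125×6 + 196×4 + 247×1 = 2621; y[4] = 210×1 + 125×4 + 196×6 + 247×4 + 151×1 = 3025; y[5] = 125×1 + 196×4 + 247×6 + 151×4 + 240×1 = 3235; y[6] = 196×1 + 247×4 + 151×6 + 240×4 + 134×1 = 3184; y[7] = 247×1 + 151×4 + 240×6 + 134×4 = 2827; y[8] = 151×1 + 240×4 + 134×6 = 1915; y[9] = 240×1 + 134×4 = 776; y[10] = 134×1 = 134 → [210, 965, 1956, 2621, 3025, 3235, 3184, 2827, 1915, 776, 134]. Normalization factor = sum(kernel) = 16.

[210, 965, 1956, 2621, 3025, 3235, 3184, 2827, 1915, 776, 134]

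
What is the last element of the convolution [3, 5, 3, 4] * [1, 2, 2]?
Use y[k] = Σ_i a[i]·b[k-i] at k=5. y[5] = 4×2 = 8

8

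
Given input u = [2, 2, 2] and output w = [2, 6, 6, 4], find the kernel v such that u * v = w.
Output length 4 = len(u) + len(v) - 1 ⇒ len(v) = 2. Solve v forward using v[k] = (w[k] - Σ_{i≥1} u[i]·v[k-i]) / u[0]: v[0] = w[0] / u[0] = 2 / 2 = 1; v[1] = (w[1] - 2×1) / u[0] = (6 - 2×1) / 2 = 2. So v = [1, 2]. Forward-check [2, 2, 2] * [1, 2]: w[0] = 2×1 = 2; w[1] = 2×2 + 2×1 = 6; w[2] = 2×2 + 2×1 = 6; w[3] = 2×2 = 4 → [2, 6, 6, 4] ✓

[1, 2]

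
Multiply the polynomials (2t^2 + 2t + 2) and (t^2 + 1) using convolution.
Ascending coefficients: a = [2, 2, 2], b = [1, 0, 1]. c[0] = 2×1 = 2; c[1] = 2×0 + 2×1 = 2; c[2] = 2×1 + 2×0 + 2×1 = 4; c[3] = 2×1 + 2×0 = 2; c[4] = 2×1 = 2. Result coefficients: [2, 2, 4, 2, 2] → 2t^4 + 2t^3 + 4t^2 + 2t + 2

2t^4 + 2t^3 + 4t^2 + 2t + 2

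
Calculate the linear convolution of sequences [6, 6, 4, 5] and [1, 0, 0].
y[0] = 6×1 = 6; y[1] = 6×0 + 6×1 = 6; y[2] = 6×0 + 6×0 + 4×1 = 4; y[3] = 6×0 + 4×0 + 5×1 = 5; y[4] = 4×0 + 5×0 = 0; y[5] = 5×0 = 0

[6, 6, 4, 5, 0, 0]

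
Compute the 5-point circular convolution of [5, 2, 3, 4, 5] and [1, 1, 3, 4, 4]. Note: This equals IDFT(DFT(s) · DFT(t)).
Either evaluate y[k] = Σ_j s[j]·t[(k-j) mod 5] directly, or use IDFT(DFT(s) · DFT(t)). y[0] = 5×1 + 2×4 + 3×4 + 4×3 + 5×1 = 42; y[1] = 5×1 + 2×1 + 3×4 + 4×4 + 5×3 = 50; y[2] = 5×3 + 2×1 + 3×1 + 4×4 + 5×4 = 56; y[3] = 5×4 + 2×3 + 3×1 + 4×1 + 5×4 = 53; y[4] = 5×4 + 2×4 + 3×3 + 4×1 + 5×1 = 46. Result: [42, 50, 56, 53, 46]

[42, 50, 56, 53, 46]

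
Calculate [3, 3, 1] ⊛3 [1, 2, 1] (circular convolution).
Use y[k] = Σ_j f[j]·g[(k-j) mod 3]. y[0] = 3×1 + 3×1 + 1×2 = 8; y[1] = 3×2 + 3×1 + 1×1 = 10; y[2] = 3×1 + 3×2 + 1×1 = 10. Result: [8, 10, 10]

[8, 10, 10]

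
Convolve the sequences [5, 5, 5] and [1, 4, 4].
y[0] = 5×1 = 5; y[1] = 5×4 + 5×1 = 25; y[2] = 5×4 + 5×4 + 5×1 = 45; y[3] = 5×4 + 5×4 = 40; y[4] = 5×4 = 20

[5, 25, 45, 40, 20]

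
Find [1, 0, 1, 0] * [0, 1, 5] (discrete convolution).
y[0] = 1×0 = 0; y[1] = 1×1 + 0×0 = 1; y[2] = 1×5 + 0×1 + 1×0 = 5; y[3] = 0×5 + 1×1 + 0×0 = 1; y[4] = 1×5 + 0×1 = 5; y[5] = 0×5 = 0

[0, 1, 5, 1, 5, 0]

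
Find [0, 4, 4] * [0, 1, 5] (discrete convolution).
y[0] = 0×0 = 0; y[1] = 0×1 + 4×0 = 0; y[2] = 0×5 + 4×1 + 4×0 = 4; y[3] = 4×5 + 4×1 = 24; y[4] = 4×5 = 20

[0, 0, 4, 24, 20]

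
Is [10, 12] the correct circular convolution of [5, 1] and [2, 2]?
Recompute circular convolution of [5, 1] and [2, 2]: y[0] = 5×2 + 1×2 = 12; y[1] = 5×2 + 1×2 = 12 → [12, 12]. Compare to given [10, 12]: they differ at index 0: given 10, correct 12, so answer: No

No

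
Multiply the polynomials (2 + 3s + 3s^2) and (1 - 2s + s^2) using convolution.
Ascending coefficients: a = [2, 3, 3], b = [1, -2, 1]. c[0] = 2×1 = 2; c[1] = 2×-2 + 3×1 = -1; c[2] = 2×1 + 3×-2 + 3×1 = -1; c[3] = 3×1 + 3×-2 = -3; c[4] = 3×1 = 3. Result coefficients: [2, -1, -1, -3, 3] → 2 - s - s^2 - 3s^3 + 3s^4

2 - s - s^2 - 3s^3 + 3s^4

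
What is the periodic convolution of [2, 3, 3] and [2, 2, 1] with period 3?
Use y[k] = Σ_j x[j]·h[(k-j) mod 3]. y[0] = 2×2 + 3×1 + 3×2 = 13; y[1] = 2×2 + 3×2 + 3×1 = 13; y[2] = 2×1 + 3×2 + 3×2 = 14. Result: [13, 13, 14]

[13, 13, 14]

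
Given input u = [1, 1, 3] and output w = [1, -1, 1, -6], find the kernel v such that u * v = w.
Output length 4 = len(u) + len(v) - 1 ⇒ len(v) = 2. Solve v forward using v[k] = (w[k] - Σ_{i≥1} u[i]·v[k-i]) / u[0]: v[0] = w[0] / u[0] = 1 / 1 = 1; v[1] = (w[1] - 1×1) / u[0] = (-1 - 1×1) / 1 = -2. So v = [1, -2]. Forward-check [1, 1, 3] * [1, -2]: w[0] = 1×1 = 1; w[1] = 1×-2 + 1×1 = -1; w[2] = 1×-2 + 3×1 = 1; w[3] = 3×-2 = -6 → [1, -1, 1, -6] ✓

[1, -2]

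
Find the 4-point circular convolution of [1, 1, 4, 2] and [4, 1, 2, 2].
Use y[k] = Σ_j x[j]·h[(k-j) mod 4]. y[0] = 1×4 + 1×2 + 4×2 + 2×1 = 16; y[1] = 1×1 + 1×4 + 4×2 + 2×2 = 17; y[2] = 1×2 + 1×1 + 4×4 + 2×2 = 23; y[3] = 1×2 + 1×2 + 4×1 + 2×4 = 16. Result: [16, 17, 23, 16]

[16, 17, 23, 16]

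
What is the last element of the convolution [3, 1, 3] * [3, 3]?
Use y[k] = Σ_i a[i]·b[k-i] at k=3. y[3] = 3×3 = 9

9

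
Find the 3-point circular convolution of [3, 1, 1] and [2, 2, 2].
Use y[k] = Σ_j f[j]·g[(k-j) mod 3]. y[0] = 3×2 + 1×2 + 1×2 = 10; y[1] = 3×2 + 1×2 + 1×2 = 10; y[2] = 3×2 + 1×2 + 1×2 = 10. Result: [10, 10, 10]

[10, 10, 10]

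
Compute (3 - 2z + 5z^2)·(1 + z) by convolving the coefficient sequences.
Ascending coefficients: a = [3, -2, 5], b = [1, 1]. c[0] = 3×1 = 3; c[1] = 3×1 + -2×1 = 1; c[2] = -2×1 + 5×1 = 3; c[3] = 5×1 = 5. Result coefficients: [3, 1, 3, 5] → 3 + z + 3z^2 + 5z^3

3 + z + 3z^2 + 5z^3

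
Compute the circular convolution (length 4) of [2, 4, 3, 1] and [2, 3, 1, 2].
Use y[k] = Σ_j x[j]·h[(k-j) mod 4]. y[0] = 2×2 + 4×2 + 3×1 + 1×3 = 18; y[1] = 2×3 + 4×2 + 3×2 + 1×1 = 21; y[2] = 2×1 + 4×3 + 3×2 + 1×2 = 22; y[3] = 2×2 + 4×1 + 3×3 + 1×2 = 19. Result: [18, 21, 22, 19]

[18, 21, 22, 19]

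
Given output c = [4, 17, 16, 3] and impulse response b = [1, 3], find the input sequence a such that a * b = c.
Deconvolve c=[4, 17, 16, 3] by b=[1, 3]. Since b[0]=1, solve forward: a[0] = c[0] / 1 = 4; a[1] = (c[1] - 4×3) / 1 = 5; a[2] = (c[2] - 5×3) / 1 = 1. So a = [4, 5, 1]. Check by forward convolution: c[0] = 4×1 = 4; c[1] = 4×3 + 5×1 = 17; c[2] = 5×3 + 1×1 = 16; c[3] = 1×3 = 3

[4, 5, 1]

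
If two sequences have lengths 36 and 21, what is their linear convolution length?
Linear/full convolution length: m + n - 1 = 36 + 21 - 1 = 56

56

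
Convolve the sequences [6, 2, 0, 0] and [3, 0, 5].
y[0] = 6×3 = 18; y[1] = 6×0 + 2×3 = 6; y[2] = 6×5 + 2×0 + 0×3 = 30; y[3] = 2×5 + 0×0 + 0×3 = 10; y[4] = 0×5 + 0×0 = 0; y[5] = 0×5 = 0

[18, 6, 30, 10, 0, 0]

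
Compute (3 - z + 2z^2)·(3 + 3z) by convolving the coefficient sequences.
Ascending coefficients: a = [3, -1, 2], b = [3, 3]. c[0] = 3×3 = 9; c[1] = 3×3 + -1×3 = 6; c[2] = -1×3 + 2×3 = 3; c[3] = 2×3 = 6. Result coefficients: [9, 6, 3, 6] → 9 + 6z + 3z^2 + 6z^3

9 + 6z + 3z^2 + 6z^3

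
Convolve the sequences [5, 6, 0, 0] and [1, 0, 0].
y[0] = 5×1 = 5; y[1] = 5×0 + 6×1 = 6; y[2] = 5×0 + 6×0 + 0×1 = 0; y[3] = 6×0 + 0×0 + 0×1 = 0; y[4] = 0×0 + 0×0 = 0; y[5] = 0×0 = 0

[5, 6, 0, 0, 0, 0]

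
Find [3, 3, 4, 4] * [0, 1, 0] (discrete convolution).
y[0] = 3×0 = 0; y[1] = 3×1 + 3×0 = 3; y[2] = 3×0 + 3×1 + 4×0 = 3; y[3] = 3×0 + 4×1 + 4×0 = 4; y[4] = 4×0 + 4×1 = 4; y[5] = 4×0 = 0

[0, 3, 3, 4, 4, 0]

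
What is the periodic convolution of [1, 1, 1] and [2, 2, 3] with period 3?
Use y[k] = Σ_j a[j]·b[(k-j) mod 3]. y[0] = 1×2 + 1×3 + 1×2 = 7; y[1] = 1×2 + 1×2 + 1×3 = 7; y[2] = 1×3 + 1×2 + 1×2 = 7. Result: [7, 7, 7]

[7, 7, 7]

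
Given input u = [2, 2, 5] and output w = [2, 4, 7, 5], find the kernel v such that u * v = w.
Output length 4 = len(u) + len(v) - 1 ⇒ len(v) = 2. Solve v forward using v[k] = (w[k] - Σ_{i≥1} u[i]·v[k-i]) / u[0]: v[0] = w[0] / u[0] = 2 / 2 = 1; v[1] = (w[1] - 2×1) / u[0] = (4 - 2×1) / 2 = 1. So v = [1, 1]. Forward-check [2, 2, 5] * [1, 1]: w[0] = 2×1 = 2; w[1] = 2×1 + 2×1 = 4; w[2] = 2×1 + 5×1 = 7; w[3] = 5×1 = 5 → [2, 4, 7, 5] ✓

[1, 1]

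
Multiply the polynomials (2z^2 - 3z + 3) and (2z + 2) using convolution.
Ascending coefficients: a = [3, -3, 2], b = [2, 2]. c[0] = 3×2 = 6; c[1] = 3×2 + -3×2 = 0; c[2] = -3×2 + 2×2 = -2; c[3] = 2×2 = 4. Result coefficients: [6, 0, -2, 4] → 4z^3 - 2z^2 + 6

4z^3 - 2z^2 + 6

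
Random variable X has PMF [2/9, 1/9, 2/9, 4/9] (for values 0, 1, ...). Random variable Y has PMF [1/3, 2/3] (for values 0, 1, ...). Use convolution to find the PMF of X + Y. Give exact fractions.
P(X+Y=k) = Σ_i P(X=i)·P(Y=k-i) — a convolution of [2/9, 1/9, 2/9, 4/9] and [1/3, 2/3]. P(X+Y=0) = (2/9)×(1/3) = 2/27; P(X+Y=1) = (2/9)×(2/3) + (1/9)×(1/3) = 4/27 + 1/27 = 5/27; P(X+Y=2) = (1/9)×(2/3) + (2/9)×(1/3) = 2/27 + 2/27 = 4/27; P(X+Y=3) = (2/9)×(2/3) + (4/9)×(1/3) = 4/27 + 4/27 = 8/27; P(X+Y=4) = (4/9)×(2/3) = 8/27. PMF: [2/27, 5/27, 4/27, 8/27, 8/27] (sums to 1 ✓)

[2/27, 5/27, 4/27, 8/27, 8/27]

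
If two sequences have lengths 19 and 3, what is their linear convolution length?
Linear/full convolution length: m + n - 1 = 19 + 3 - 1 = 21

21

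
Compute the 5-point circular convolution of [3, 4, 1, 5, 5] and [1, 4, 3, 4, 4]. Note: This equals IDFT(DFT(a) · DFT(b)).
Either evaluate y[k] = Σ_j a[j]·b[(k-j) mod 5] directly, or use IDFT(DFT(a) · DFT(b)). y[0] = 3×1 + 4×4 + 1×4 + 5×3 + 5×4 = 58; y[1] = 3×4 + 4×1 + 1×4 + 5×4 + 5×3 = 55; y[2] = 3×3 + 4×4 + 1×1 + 5×4 + 5×4 = 66; y[3] = 3×4 + 4×3 + 1×4 + 5×1 + 5×4 = 53; y[4] = 3×4 + 4×4 + 1×3 + 5×4 + 5×1 = 56. Result: [58, 55, 66, 53, 56]

[58, 55, 66, 53, 56]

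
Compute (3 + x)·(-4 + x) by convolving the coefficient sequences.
Ascending coefficients: a = [3, 1], b = [-4, 1]. c[0] = 3×-4 = -12; c[1] = 3×1 + 1×-4 = -1; c[2] = 1×1 = 1. Result coefficients: [-12, -1, 1] → -12 - x + x^2

-12 - x + x^2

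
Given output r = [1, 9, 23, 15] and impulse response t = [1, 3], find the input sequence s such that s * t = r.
Deconvolve r=[1, 9, 23, 15] by t=[1, 3]. Since t[0]=1, solve forward: s[0] = r[0] / 1 = 1; s[1] = (r[1] - 1×3) / 1 = 6; s[2] = (r[2] - 6×3) / 1 = 5. So s = [1, 6, 5]. Check by forward convolution: r[0] = 1×1 = 1; r[1] = 1×3 + 6×1 = 9; r[2] = 6×3 + 5×1 = 23; r[3] = 5×3 = 15

[1, 6, 5]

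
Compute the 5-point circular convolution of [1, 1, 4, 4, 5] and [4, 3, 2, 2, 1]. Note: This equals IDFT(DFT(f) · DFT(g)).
Either evaluate y[k] = Σ_j f[j]·g[(k-j) mod 5] directly, or use IDFT(DFT(f) · DFT(g)). y[0] = 1×4 + 1×1 + 4×2 + 4×2 + 5×3 = 36; y[1] = 1×3 + 1×4 + 4×1 + 4×2 + 5×2 = 29; y[2] = 1×2 + 1×3 + 4×4 + 4×1 + 5×2 = 35; y[3] = 1×2 + 1×2 + 4×3 + 4×4 + 5×1 = 37; y[4] = 1×1 + 1×2 + 4×2 + 4×3 + 5×4 = 43. Result: [36, 29, 35, 37, 43]

[36, 29, 35, 37, 43]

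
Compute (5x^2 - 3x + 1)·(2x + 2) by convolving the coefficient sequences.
Ascending coefficients: a = [1, -3, 5], b = [2, 2]. c[0] = 1×2 = 2; c[1] = 1×2 + -3×2 = -4; c[2] = -3×2 + 5×2 = 4; c[3] = 5×2 = 10. Result coefficients: [2, -4, 4, 10] → 10x^3 + 4x^2 - 4x + 2

10x^3 + 4x^2 - 4x + 2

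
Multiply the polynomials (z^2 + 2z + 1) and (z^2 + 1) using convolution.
Ascending coefficients: a = [1, 2, 1], b = [1, 0, 1]. c[0] = 1×1 = 1; c[1] = 1×0 + 2×1 = 2; c[2] = 1×1 + 2×0 + 1×1 = 2; c[3] = 2×1 + 1×0 = 2; c[4] = 1×1 = 1. Result coefficients: [1, 2, 2, 2, 1] → z^4 + 2z^3 + 2z^2 + 2z + 1

z^4 + 2z^3 + 2z^2 + 2z + 1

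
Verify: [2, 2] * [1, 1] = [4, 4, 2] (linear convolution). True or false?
Recompute linear convolution of [2, 2] and [1, 1]: y[0] = 2×1 = 2; y[1] = 2×1 + 2×1 = 4; y[2] = 2×1 = 2 → [2, 4, 2]. Compare to given [4, 4, 2]: they differ at index 0: given 4, correct 2, so answer: No

No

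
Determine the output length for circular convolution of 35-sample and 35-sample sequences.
Circular convolution (zero-padding the shorter input) has length max(m, n) = max(35, 35) = 35

35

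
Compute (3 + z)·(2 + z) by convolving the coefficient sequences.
Ascending coefficients: a = [3, 1], b = [2, 1]. c[0] = 3×2 = 6; c[1] = 3×1 + 1×2 = 5; c[2] = 1×1 = 1. Result coefficients: [6, 5, 1] → 6 + 5z + z^2

6 + 5z + z^2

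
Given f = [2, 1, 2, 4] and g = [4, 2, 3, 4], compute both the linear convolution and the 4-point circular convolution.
Linear: y_lin[0] = 2×4 = 8; y_lin[1] = 2×2 + 1×4 = 8; y_lin[2] = 2×3 + 1×2 + 2×4 = 16; y_lin[3] = 2×4 + 1×3 + 2×2 + 4×4 = 31; y_lin[4] = 1×4 + 2×3 + 4×2 = 18; y_lin[5] = 2×4 + 4×3 = 20; y_lin[6] = 4×4 = 16 → [8, 8, 16, 31, 18, 20, 16]. Circular (length 4): y[0] = 2×4 + 1×4 + 2×3 + 4×2 = 26; y[1] = 2×2 + 1×4 + 2×4 + 4×3 = 28; y[2] = 2×3 + 1×2 + 2×4 + 4×4 = 32; y[3] = 2×4 + 1×3 + 2×2 + 4×4 = 31 → [26, 28, 32, 31]

Linear: [8, 8, 16, 31, 18, 20, 16], Circular: [26, 28, 32, 31]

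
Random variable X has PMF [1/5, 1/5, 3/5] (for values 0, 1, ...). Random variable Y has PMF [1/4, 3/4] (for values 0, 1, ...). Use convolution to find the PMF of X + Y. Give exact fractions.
P(X+Y=k) = Σ_i P(X=i)·P(Y=k-i) — a convolution of [1/5, 1/5, 3/5] and [1/4, 3/4]. P(X+Y=0) = (1/5)×(1/4) = 1/20; P(X+Y=1) = (1/5)×(3/4) + (1/5)×(1/4) = 3/20 + 1/20 = 1/5; P(X+Y=2) = (1/5)×(3/4) + (3/5)×(1/4) = 3/20 + 3/20 = 3/10; P(X+Y=3) = (3/5)×(3/4) = 9/20. PMF: [1/20, 1/5, 3/10, 9/20] (sums to 1 ✓)

[1/20, 1/5, 3/10, 9/20]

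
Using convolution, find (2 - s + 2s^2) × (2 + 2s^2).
Ascending coefficients: a = [2, -1, 2], b = [2, 0, 2]. c[0] = 2×2 = 4; c[1] = 2×0 + -1×2 = -2; c[2] = 2×2 + -1×0 + 2×2 = 8; c[3] = -1×2 + 2×0 = -2; c[4] = 2×2 = 4. Result coefficients: [4, -2, 8, -2, 4] → 4 - 2s + 8s^2 - 2s^3 + 4s^4

4 - 2s + 8s^2 - 2s^3 + 4s^4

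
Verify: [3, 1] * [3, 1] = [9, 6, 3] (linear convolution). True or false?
Recompute linear convolution of [3, 1] and [3, 1]: y[0] = 3×3 = 9; y[1] = 3×1 + 1×3 = 6; y[2] = 1×1 = 1 → [9, 6, 1]. Compare to given [9, 6, 3]: they differ at index 2: given 3, correct 1, so answer: No

No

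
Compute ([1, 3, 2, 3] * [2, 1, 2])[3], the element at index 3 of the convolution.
Use y[k] = Σ_i a[i]·b[k-i] at k=3. y[3] = 3×2 + 2×1 + 3×2 = 14

14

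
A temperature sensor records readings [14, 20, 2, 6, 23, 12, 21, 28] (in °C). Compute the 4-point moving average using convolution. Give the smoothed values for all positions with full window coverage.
4-point moving average kernel = [1, 1, 1, 1]. Apply in 'valid' mode (full window coverage): avg[0] = (14 + 20 + 2 + 6) / 4 = 10.5; avg[1] = (20 + 2 + 6 + 23) / 4 = 12.75; avg[2] = (2 + 6 + 23 + 12) / 4 = 10.75; avg[3] = (6 + 23 + 12 + 21) / 4 = 15.5; avg[4] = (23 + 12 + 21 + 28) / 4 = 21.0. Smoothed values: [10.5, 12.75, 10.75, 15.5, 21.0]

[10.5, 12.75, 10.75, 15.5, 21.0]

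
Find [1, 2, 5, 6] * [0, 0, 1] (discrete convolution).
y[0] = 1×0 = 0; y[1] = 1×0 + 2×0 = 0; y[2] = 1×1 + 2×0 + 5×0 = 1; y[3] = 2×1 + 5×0 + 6×0 = 2; y[4] = 5×1 + 6×0 = 5; y[5] = 6×1 = 6

[0, 0, 1, 2, 5, 6]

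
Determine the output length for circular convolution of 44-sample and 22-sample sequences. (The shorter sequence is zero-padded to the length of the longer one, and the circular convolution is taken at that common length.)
Circular convolution (zero-padding the shorter input) has length max(m, n) = max(44, 22) = 44

44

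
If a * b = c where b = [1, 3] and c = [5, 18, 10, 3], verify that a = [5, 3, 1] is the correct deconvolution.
Forward-compute [5, 3, 1] * [1, 3]: c[0] = 5×1 = 5; c[1] = 5×3 + 3×1 = 18; c[2] = 3×3 + 1×1 = 10; c[3] = 1×3 = 3 → [5, 18, 10, 3]. Matches given c = [5, 18, 10, 3], so verified.

Verified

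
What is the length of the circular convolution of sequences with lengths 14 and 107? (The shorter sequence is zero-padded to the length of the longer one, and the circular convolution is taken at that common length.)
Circular convolution (zero-padding the shorter input) has length max(m, n) = max(14, 107) = 107

107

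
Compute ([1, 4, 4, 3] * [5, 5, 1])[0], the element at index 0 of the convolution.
Use y[k] = Σ_i a[i]·b[k-i] at k=0. y[0] = 1×5 = 5

5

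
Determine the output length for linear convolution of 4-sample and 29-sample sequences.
Linear/full convolution length: m + n - 1 = 4 + 29 - 1 = 32

32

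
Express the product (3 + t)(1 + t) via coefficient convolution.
Ascending coefficients: a = [3, 1], b = [1, 1]. c[0] = 3×1 = 3; c[1] = 3×1 + 1×1 = 4; c[2] = 1×1 = 1. Result coefficients: [3, 4, 1] → 3 + 4t + t^2

3 + 4t + t^2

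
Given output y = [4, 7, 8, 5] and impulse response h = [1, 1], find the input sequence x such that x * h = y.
Deconvolve y=[4, 7, 8, 5] by h=[1, 1]. Since h[0]=1, solve forward: x[0] = y[0] / 1 = 4; x[1] = (y[1] - 4×1) / 1 = 3; x[2] = (y[2] - 3×1) / 1 = 5. So x = [4, 3, 5]. Check by forward convolution: y[0] = 4×1 = 4; y[1] = 4×1 + 3×1 = 7; y[2] = 3×1 + 5×1 = 8; y[3] = 5×1 = 5

[4, 3, 5]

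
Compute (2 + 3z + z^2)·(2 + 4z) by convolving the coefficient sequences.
Ascending coefficients: a = [2, 3, 1], b = [2, 4]. c[0] = 2×2 = 4; c[1] = 2×4 + 3×2 = 14; c[2] = 3×4 + 1×2 = 14; c[3] = 1×4 = 4. Result coefficients: [4, 14, 14, 4] → 4 + 14z + 14z^2 + 4z^3

4 + 14z + 14z^2 + 4z^3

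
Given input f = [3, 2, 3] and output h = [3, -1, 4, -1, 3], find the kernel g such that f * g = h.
Output length 5 = len(f) + len(g) - 1 ⇒ len(g) = 3. Solve g forward using g[k] = (h[k] - Σ_{i≥1} f[i]·g[k-i]) / f[0]: g[0] = h[0] / f[0] = 3 / 3 = 1; g[1] = (h[1] - 2×1) / f[0] = (-1 - 2×1) / 3 = -1; g[2] = (h[2] - 2×-1 - 3×1) / f[0] = (4 - 2×-1 - 3×1) / 3 = 1. So g = [1, -1, 1]. Forward-check [3, 2, 3] * [1, -1, 1]: h[0] = 3×1 = 3; h[1] = 3×-1 + 2×1 = -1; h[2] = 3×1 + 2×-1 + 3×1 = 4; h[3] = 2×1 + 3×-1 = -1; h[4] = 3×1 = 3 → [3, -1, 4, -1, 3] ✓

[1, -1, 1]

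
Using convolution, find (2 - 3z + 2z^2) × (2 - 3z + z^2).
Ascending coefficients: a = [2, -3, 2], b = [2, -3, 1]. c[0] = 2×2 = 4; c[1] = 2×-3 + -3×2 = -12; c[2] = 2×1 + -3×-3 + 2×2 = 15; c[3] = -3×1 + 2×-3 = -9; c[4] = 2×1 = 2. Result coefficients: [4, -12, 15, -9, 2] → 4 - 12z + 15z^2 - 9z^3 + 2z^4

4 - 12z + 15z^2 - 9z^3 + 2z^4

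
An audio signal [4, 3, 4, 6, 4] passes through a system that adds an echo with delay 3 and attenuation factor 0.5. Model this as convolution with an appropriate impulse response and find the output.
Direct-path + delayed-attenuated-path model → impulse response h = [1, 0, 0, 0.5] (1 at lag 0, 0.5 at lag 3). Output y[n] = x[n] + 0.5·x[n - 3] (with x[n] = 0 outside 0..4): y[0] = 4 + 0.5×0 = 4; y[1] = 3 + 0.5×0 = 3; y[2] = 4 + 0.5×0 = 4; y[3] = 6 + 0.5×4 = 8.0; y[4] = 4 + 0.5×3 = 5.5; y[5] = 0 + 0.5×4 = 2.0; y[6] = 0 + 0.5×6 = 3.0; y[7] = 0 + 0.5×4 = 2.0. So y = [4, 3, 4, 8.0, 5.5, 2.0, 3.0, 2.0]

[4, 3, 4, 8.0, 5.5, 2.0, 3.0, 2.0]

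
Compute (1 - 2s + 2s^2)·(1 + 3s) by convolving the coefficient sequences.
Ascending coefficients: a = [1, -2, 2], b = [1, 3]. c[0] = 1×1 = 1; c[1] = 1×3 + -2×1 = 1; c[2] = -2×3 + 2×1 = -4; c[3] = 2×3 = 6. Result coefficients: [1, 1, -4, 6] → 1 + s - 4s^2 + 6s^3

1 + s - 4s^2 + 6s^3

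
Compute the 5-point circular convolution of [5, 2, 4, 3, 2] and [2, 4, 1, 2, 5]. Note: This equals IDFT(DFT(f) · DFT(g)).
Either evaluate y[k] = Σ_j f[j]·g[(k-j) mod 5] directly, or use IDFT(DFT(f) · DFT(g)). y[0] = 5×2 + 2×5 + 4×2 + 3×1 + 2×4 = 39; y[1] = 5×4 + 2×2 + 4×5 + 3×2 + 2×1 = 52; y[2] = 5×1 + 2×4 + 4×2 + 3×5 + 2×2 = 40; y[3] = 5×2 + 2×1 + 4×4 + 3×2 + 2×5 = 44; y[4] = 5×5 + 2×2 + 4×1 + 3×4 + 2×2 = 49. Result: [39, 52, 40, 44, 49]

[39, 52, 40, 44, 49]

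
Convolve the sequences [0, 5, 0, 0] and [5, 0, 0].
y[0] = 0×5 = 0; y[1] = 0×0 + 5×5 = 25; y[2] = 0×0 + 5×0 + 0×5 = 0; y[3] = 5×0 + 0×0 + 0×5 = 0; y[4] = 0×0 + 0×0 = 0; y[5] = 0×0 = 0

[0, 25, 0, 0, 0, 0]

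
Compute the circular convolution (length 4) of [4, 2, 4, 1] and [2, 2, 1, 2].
Use y[k] = Σ_j x[j]·h[(k-j) mod 4]. y[0] = 4×2 + 2×2 + 4×1 + 1×2 = 18; y[1] = 4×2 + 2×2 + 4×2 + 1×1 = 21; y[2] = 4×1 + 2×2 + 4×2 + 1×2 = 18; y[3] = 4×2 + 2×1 + 4×2 + 1×2 = 20. Result: [18, 21, 18, 20]

[18, 21, 18, 20]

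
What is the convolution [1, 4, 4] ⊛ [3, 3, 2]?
y[0] = 1×3 = 3; y[1] = 1×3 + 4×3 = 15; y[2] = 1×2 + 4×3 + 4×3 = 26; y[3] = 4×2 + 4×3 = 20; y[4] = 4×2 = 8

[3, 15, 26, 20, 8]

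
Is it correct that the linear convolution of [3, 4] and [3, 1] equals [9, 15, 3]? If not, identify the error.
Recompute linear convolution of [3, 4] and [3, 1]: y[0] = 3×3 = 9; y[1] = 3×1 + 4×3 = 15; y[2] = 4×1 = 4 → [9, 15, 4]. Compare to given [9, 15, 3]: they differ at index 2: given 3, correct 4, so answer: No

No. Error at index 2: given 3, correct 4.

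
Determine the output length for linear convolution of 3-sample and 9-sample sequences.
Linear/full convolution length: m + n - 1 = 3 + 9 - 1 = 11

11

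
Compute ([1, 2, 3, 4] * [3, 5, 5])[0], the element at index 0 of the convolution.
Use y[k] = Σ_i a[i]·b[k-i] at k=0. y[0] = 1×3 = 3

3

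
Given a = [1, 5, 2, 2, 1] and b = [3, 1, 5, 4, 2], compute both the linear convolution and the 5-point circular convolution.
Linear: y_lin[0] = 1×3 = 3; y_lin[1] = 1×1 + 5×3 = 16; y_lin[2] = 1×5 + 5×1 + 2×3 = 16; y_lin[3] = 1×4 + 5×5 + 2×1 + 2×3 = 37; y_lin[4] = 1×2 + 5×4 + 2×5 + 2×1 + 1×3 = 37; y_lin[5] = 5×2 + 2×4 + 2×5 + 1×1 = 29; y_lin[6] = 2×2 + 2×4 + 1×5 = 17; y_lin[7] = 2×2 + 1×4 = 8; y_lin[8] = 1×2 = 2 → [3, 16, 16, 37, 37, 29, 17, 8, 2]. Circular (length 5): y[0] = 1×3 + 5×2 + 2×4 + 2×5 + 1×1 = 32; y[1] = 1×1 + 5×3 + 2×2 + 2×4 + 1×5 = 33; y[2] = 1×5 + 5×1 + 2×3 + 2×2 + 1×4 = 24; y[3] = 1×4 + 5×5 + 2×1 + 2×3 + 1×2 = 39; y[4] = 1×2 + 5×4 + 2×5 + 2×1 + 1×3 = 37 → [32, 33, 24, 39, 37]

Linear: [3, 16, 16, 37, 37, 29, 17, 8, 2], Circular: [32, 33, 24, 39, 37]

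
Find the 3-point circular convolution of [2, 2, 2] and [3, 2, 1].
Use y[k] = Σ_j u[j]·v[(k-j) mod 3]. y[0] = 2×3 + 2×1 + 2×2 = 12; y[1] = 2×2 + 2×3 + 2×1 = 12; y[2] = 2×1 + 2×2 + 2×3 = 12. Result: [12, 12, 12]

[12, 12, 12]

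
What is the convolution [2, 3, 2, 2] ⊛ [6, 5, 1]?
y[0] = 2×6 = 12; y[1] = 2×5 + 3×6 = 28; y[2] = 2×1 + 3×5 + 2×6 = 29; y[3] = 3×1 + 2×5 + 2×6 = 25; y[4] = 2×1 + 2×5 = 12; y[5] = 2×1 = 2

[12, 28, 29, 25, 12, 2]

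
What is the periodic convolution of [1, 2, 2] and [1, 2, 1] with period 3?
Use y[k] = Σ_j f[j]·g[(k-j) mod 3]. y[0] = 1×1 + 2×1 + 2×2 = 7; y[1] = 1×2 + 2×1 + 2×1 = 6; y[2] = 1×1 + 2×2 + 2×1 = 7. Result: [7, 6, 7]

[7, 6, 7]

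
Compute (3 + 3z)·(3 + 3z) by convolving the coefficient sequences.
Ascending coefficients: a = [3, 3], b = [3, 3]. c[0] = 3×3 = 9; c[1] = 3×3 + 3×3 = 18; c[2] = 3×3 = 9. Result coefficients: [9, 18, 9] → 9 + 18z + 9z^2

9 + 18z + 9z^2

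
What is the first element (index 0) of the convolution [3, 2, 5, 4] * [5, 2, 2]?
Use y[k] = Σ_i a[i]·b[k-i] at k=0. y[0] = 3×5 = 15

15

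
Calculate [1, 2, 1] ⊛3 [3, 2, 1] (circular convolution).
Use y[k] = Σ_j f[j]·g[(k-j) mod 3]. y[0] = 1×3 + 2×1 + 1×2 = 7; y[1] = 1×2 + 2×3 + 1×1 = 9; y[2] = 1×1 + 2×2 + 1×3 = 8. Result: [7, 9, 8]

[7, 9, 8]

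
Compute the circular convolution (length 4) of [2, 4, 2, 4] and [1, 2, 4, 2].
Use y[k] = Σ_j x[j]·h[(k-j) mod 4]. y[0] = 2×1 + 4×2 + 2×4 + 4×2 = 26; y[1] = 2×2 + 4×1 + 2×2 + 4×4 = 28; y[2] = 2×4 + 4×2 + 2×1 + 4×2 = 26; y[3] = 2×2 + 4×4 + 2×2 + 4×1 = 28. Result: [26, 28, 26, 28]

[26, 28, 26, 28]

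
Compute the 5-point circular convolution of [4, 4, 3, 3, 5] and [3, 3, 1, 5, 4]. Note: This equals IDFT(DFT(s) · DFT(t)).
Either evaluate y[k] = Σ_j s[j]·t[(k-j) mod 5] directly, or use IDFT(DFT(s) · DFT(t)). y[0] = 4×3 + 4×4 + 3×5 + 3×1 + 5×3 = 61; y[1] = 4×3 + 4×3 + 3×4 + 3×5 + 5×1 = 56; y[2] = 4×1 + 4×3 + 3×3 + 3×4 + 5×5 = 62; y[3] = 4×5 + 4×1 + 3×3 + 3×3 + 5×4 = 62; y[4] = 4×4 + 4×5 + 3×1 + 3×3 + 5×3 = 63. Result: [61, 56, 62, 62, 63]

[61, 56, 62, 62, 63]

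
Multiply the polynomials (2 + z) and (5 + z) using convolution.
Ascending coefficients: a = [2, 1], b = [5, 1]. c[0] = 2×5 = 10; c[1] = 2×1 + 1×5 = 7; c[2] = 1×1 = 1. Result coefficients: [10, 7, 1] → 10 + 7z + z^2

10 + 7z + z^2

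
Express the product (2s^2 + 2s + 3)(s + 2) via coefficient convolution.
Ascending coefficients: a = [3, 2, 2], b = [2, 1]. c[0] = 3×2 = 6; c[1] = 3×1 + 2×2 = 7; c[2] = 2×1 + 2×2 = 6; c[3] = 2×1 = 2. Result coefficients: [6, 7, 6, 2] → 2s^3 + 6s^2 + 7s + 6

2s^3 + 6s^2 + 7s + 6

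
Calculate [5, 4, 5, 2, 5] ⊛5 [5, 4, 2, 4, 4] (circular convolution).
Use y[k] = Σ_j f[j]·g[(k-j) mod 5]. y[0] = 5×5 + 4×4 + 5×4 + 2×2 + 5×4 = 85; y[1] = 5×4 + 4×5 + 5×4 + 2×4 + 5×2 = 78; y[2] = 5×2 + 4×4 + 5×5 + 2×4 + 5×4 = 79; y[3] = 5×4 + 4×2 + 5×4 + 2×5 + 5×4 = 78; y[4] = 5×4 + 4×4 + 5×2 + 2×4 + 5×5 = 79. Result: [85, 78, 79, 78, 79]

[85, 78, 79, 78, 79]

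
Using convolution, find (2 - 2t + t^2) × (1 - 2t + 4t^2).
Ascending coefficients: a = [2, -2, 1], b = [1, -2, 4]. c[0] = 2×1 = 2; c[1] = 2×-2 + -2×1 = -6; c[2] = 2×4 + -2×-2 + 1×1 = 13; c[3] = -2×4 + 1×-2 = -10; c[4] = 1×4 = 4. Result coefficients: [2, -6, 13, -10, 4] → 2 - 6t + 13t^2 - 10t^3 + 4t^4

2 - 6t + 13t^2 - 10t^3 + 4t^4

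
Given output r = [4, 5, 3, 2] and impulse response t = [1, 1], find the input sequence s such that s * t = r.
Deconvolve r=[4, 5, 3, 2] by t=[1, 1]. Since t[0]=1, solve forward: s[0] = r[0] / 1 = 4; s[1] = (r[1] - 4×1) / 1 = 1; s[2] = (r[2] - 1×1) / 1 = 2. So s = [4, 1, 2]. Check by forward convolution: r[0] = 4×1 = 4; r[1] = 4×1 + 1×1 = 5; r[2] = 1×1 + 2×1 = 3; r[3] = 2×1 = 2

[4, 1, 2]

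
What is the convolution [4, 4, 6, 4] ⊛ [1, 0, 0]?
y[0] = 4×1 = 4; y[1] = 4×0 + 4×1 = 4; y[2] = 4×0 + 4×0 + 6×1 = 6; y[3] = 4×0 + 6×0 + 4×1 = 4; y[4] = 6×0 + 4×0 = 0; y[5] = 4×0 = 0

[4, 4, 6, 4, 0, 0]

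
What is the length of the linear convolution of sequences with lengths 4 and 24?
Linear/full convolution length: m + n - 1 = 4 + 24 - 1 = 27

27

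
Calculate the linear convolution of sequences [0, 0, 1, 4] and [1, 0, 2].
y[0] = 0×1 = 0; y[1] = 0×0 + 0×1 = 0; y[2] = 0×2 + 0×0 + 1×1 = 1; y[3] = 0×2 + 1×0 + 4×1 = 4; y[4] = 1×2 + 4×0 = 2; y[5] = 4×2 = 8

[0, 0, 1, 4, 2, 8]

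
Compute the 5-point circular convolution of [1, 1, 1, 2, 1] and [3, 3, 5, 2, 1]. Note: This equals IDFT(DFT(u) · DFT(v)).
Either evaluate y[k] = Σ_j u[j]·v[(k-j) mod 5] directly, or use IDFT(DFT(u) · DFT(v)). y[0] = 1×3 + 1×1 + 1×2 + 2×5 + 1×3 = 19; y[1] = 1×3 + 1×3 + 1×1 + 2×2 + 1×5 = 16; y[2] = 1×5 + 1×3 + 1×3 + 2×1 + 1×2 = 15; y[3] = 1×2 + 1×5 + 1×3 + 2×3 + 1×1 = 17; y[4] = 1×1 + 1×2 + 1×5 + 2×3 + 1×3 = 17. Result: [19, 16, 15, 17, 17]

[19, 16, 15, 17, 17]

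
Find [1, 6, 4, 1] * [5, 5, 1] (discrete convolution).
y[0] = 1×5 = 5; y[1] = 1×5 + 6×5 = 35; y[2] = 1×1 + 6×5 + 4×5 = 51; y[3] = 6×1 + 4×5 + 1×5 = 31; y[4] = 4×1 + 1×5 = 9; y[5] = 1×1 = 1

[5, 35, 51, 31, 9, 1]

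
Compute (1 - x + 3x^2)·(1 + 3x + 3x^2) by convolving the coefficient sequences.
Ascending coefficients: a = [1, -1, 3], b = [1, 3, 3]. c[0] = 1×1 = 1; c[1] = 1×3 + -1×1 = 2; c[2] = 1×3 + -1×3 + 3×1 = 3; c[3] = -1×3 + 3×3 = 6; c[4] = 3×3 = 9. Result coefficients: [1, 2, 3, 6, 9] → 1 + 2x + 3x^2 + 6x^3 + 9x^4

1 + 2x + 3x^2 + 6x^3 + 9x^4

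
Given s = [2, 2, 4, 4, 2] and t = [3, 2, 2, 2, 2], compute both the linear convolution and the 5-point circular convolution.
Linear: y_lin[0] = 2×3 = 6; y_lin[1] = 2×2 + 2×3 = 10; y_lin[2] = 2×2 + 2×2 + 4×3 = 20; y_lin[3] = 2×2 + 2×2 + 4×2 + 4×3 = 28; y_lin[4] = 2×2 + 2×2 + 4×2 + 4×2 + 2×3 = 30; y_lin[5] = 2×2 + 4×2 + 4×2 + 2×2 = 24; y_lin[6] = 4×2 + 4×2 + 2×2 = 20; y_lin[7] = 4×2 + 2×2 = 12; y_lin[8] = 2×2 = 4 → [6, 10, 20, 28, 30, 24, 20, 12, 4]. Circular (length 5): y[0] = 2×3 + 2×2 + 4×2 + 4×2 + 2×2 = 30; y[1] = 2×2 + 2×3 + 4×2 + 4×2 + 2×2 = 30; y[2] = 2×2 + 2×2 + 4×3 + 4×2 + 2×2 = 32; y[3] = 2×2 + 2×2 + 4×2 + 4×3 + 2×2 = 32; y[4] = 2×2 + 2×2 + 4×2 + 4×2 + 2×3 = 30 → [30, 30, 32, 32, 30]

Linear: [6, 10, 20, 28, 30, 24, 20, 12, 4], Circular: [30, 30, 32, 32, 30]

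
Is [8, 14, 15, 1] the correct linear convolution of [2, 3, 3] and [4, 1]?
Recompute linear convolution of [2, 3, 3] and [4, 1]: y[0] = 2×4 = 8; y[1] = 2×1 + 3×4 = 14; y[2] = 3×1 + 3×4 = 15; y[3] = 3×1 = 3 → [8, 14, 15, 3]. Compare to given [8, 14, 15, 1]: they differ at index 3: given 1, correct 3, so answer: No

No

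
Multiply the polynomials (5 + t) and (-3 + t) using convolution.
Ascending coefficients: a = [5, 1], b = [-3, 1]. c[0] = 5×-3 = -15; c[1] = 5×1 + 1×-3 = 2; c[2] = 1×1 = 1. Result coefficients: [-15, 2, 1] → -15 + 2t + t^2

-15 + 2t + t^2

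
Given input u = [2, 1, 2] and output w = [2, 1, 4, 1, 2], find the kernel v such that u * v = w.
Output length 5 = len(u) + len(v) - 1 ⇒ len(v) = 3. Solve v forward using v[k] = (w[k] - Σ_{i≥1} u[i]·v[k-i]) / u[0]: v[0] = w[0] / u[0] = 2 / 2 = 1; v[1] = (w[1] - 1×1) / u[0] = (1 - 1×1) / 2 = 0; v[2] = (w[2] - 1×0 - 2×1) / u[0] = (4 - 1×0 - 2×1) / 2 = 1. So v = [1, 0, 1]. Forward-check [2, 1, 2] * [1, 0, 1]: w[0] = 2×1 = 2; w[1] = 2×0 + 1×1 = 1; w[2] = 2×1 + 1×0 + 2×1 = 4; w[3] = 1×1 + 2×0 = 1; w[4] = 2×1 = 2 → [2, 1, 4, 1, 2] ✓

[1, 0, 1]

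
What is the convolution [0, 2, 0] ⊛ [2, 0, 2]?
y[0] = 0×2 = 0; y[1] = 0×0 + 2×2 = 4; y[2] = 0×2 + 2×0 + 0×2 = 0; y[3] = 2×2 + 0×0 = 4; y[4] = 0×2 = 0

[0, 4, 0, 4, 0]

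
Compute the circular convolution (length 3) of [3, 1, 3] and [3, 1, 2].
Use y[k] = Σ_j s[j]·t[(k-j) mod 3]. y[0] = 3×3 + 1×2 + 3×1 = 14; y[1] = 3×1 + 1×3 + 3×2 = 12; y[2] = 3×2 + 1×1 + 3×3 = 16. Result: [14, 12, 16]

[14, 12, 16]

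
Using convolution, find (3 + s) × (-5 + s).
Ascending coefficients: a = [3, 1], b = [-5, 1]. c[0] = 3×-5 = -15; c[1] = 3×1 + 1×-5 = -2; c[2] = 1×1 = 1. Result coefficients: [-15, -2, 1] → -15 - 2s + s^2

-15 - 2s + s^2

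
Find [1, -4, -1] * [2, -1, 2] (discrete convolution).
y[0] = 1×2 = 2; y[1] = 1×-1 + -4×2 = -9; y[2] = 1×2 + -4×-1 + -1×2 = 4; y[3] = -4×2 + -1×-1 = -7; y[4] = -1×2 = -2

[2, -9, 4, -7, -2]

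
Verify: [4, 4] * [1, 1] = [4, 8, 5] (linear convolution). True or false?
Recompute linear convolution of [4, 4] and [1, 1]: y[0] = 4×1 = 4; y[1] = 4×1 + 4×1 = 8; y[2] = 4×1 = 4 → [4, 8, 4]. Compare to given [4, 8, 5]: they differ at index 2: given 5, correct 4, so answer: No

No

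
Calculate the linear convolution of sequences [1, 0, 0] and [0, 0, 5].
y[0] = 1×0 = 0; y[1] = 1×0 + 0×0 = 0; y[2] = 1×5 + 0×0 + 0×0 = 5; y[3] = 0×5 + 0×0 = 0; y[4] = 0×5 = 0

[0, 0, 5, 0, 0]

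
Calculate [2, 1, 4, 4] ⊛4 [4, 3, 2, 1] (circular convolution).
Use y[k] = Σ_j u[j]·v[(k-j) mod 4]. y[0] = 2×4 + 1×1 + 4×2 + 4×3 = 29; y[1] = 2×3 + 1×4 + 4×1 + 4×2 = 22; y[2] = 2×2 + 1×3 + 4×4 + 4×1 = 27; y[3] = 2×1 + 1×2 + 4×3 + 4×4 = 32. Result: [29, 22, 27, 32]

[29, 22, 27, 32]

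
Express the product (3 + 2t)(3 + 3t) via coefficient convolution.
Ascending coefficients: a = [3, 2], b = [3, 3]. c[0] = 3×3 = 9; c[1] = 3×3 + 2×3 = 15; c[2] = 2×3 = 6. Result coefficients: [9, 15, 6] → 9 + 15t + 6t^2

9 + 15t + 6t^2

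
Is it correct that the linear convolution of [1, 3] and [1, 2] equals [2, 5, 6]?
Recompute linear convolution of [1, 3] and [1, 2]: y[0] = 1×1 = 1; y[1] = 1×2 + 3×1 = 5; y[2] = 3×2 = 6 → [1, 5, 6]. Compare to given [2, 5, 6]: they differ at index 0: given 2, correct 1, so answer: No

No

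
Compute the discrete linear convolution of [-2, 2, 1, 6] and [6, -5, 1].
y[0] = -2×6 = -12; y[1] = -2×-5 + 2×6 = 22; y[2] = -2×1 + 2×-5 + 1×6 = -6; y[3] = 2×1 + 1×-5 + 6×6 = 33; y[4] = 1×1 + 6×-5 = -29; y[5] = 6×1 = 6

[-12, 22, -6, 33, -29, 6]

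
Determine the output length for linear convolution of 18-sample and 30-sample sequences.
Linear/full convolution length: m + n - 1 = 18 + 30 - 1 = 47

47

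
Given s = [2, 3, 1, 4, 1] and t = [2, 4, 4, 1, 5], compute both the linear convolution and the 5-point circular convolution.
Linear: y_lin[0] = 2×2 = 4; y_lin[1] = 2×4 + 3×2 = 14; y_lin[2] = 2×4 + 3×4 + 1×2 = 22; y_lin[3] = 2×1 + 3×4 + 1×4 + 4×2 = 26; y_lin[4] = 2×5 + 3×1 + 1×4 + 4×4 + 1×2 = 35; y_lin[5] = 3×5 + 1×1 + 4×4 + 1×4 = 36; y_lin[6] = 1×5 + 4×1 + 1×4 = 13; y_lin[7] = 4×5 + 1×1 = 21; y_lin[8] = 1×5 = 5 → [4, 14, 22, 26, 35, 36, 13, 21, 5]. Circular (length 5): y[0] = 2×2 + 3×5 + 1×1 + 4×4 + 1×4 = 40; y[1] = 2×4 + 3×2 + 1×5 + 4×1 + 1×4 = 27; y[2] = 2×4 + 3×4 + 1×2 + 4×5 + 1×1 = 43; y[3] = 2×1 + 3×4 + 1×4 + 4×2 + 1×5 = 31; y[4] = 2×5 + 3×1 + 1×4 + 4×4 + 1×2 = 35 → [40, 27, 43, 31, 35]

Linear: [4, 14, 22, 26, 35, 36, 13, 21, 5], Circular: [40, 27, 43, 31, 35]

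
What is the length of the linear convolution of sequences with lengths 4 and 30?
Linear/full convolution length: m + n - 1 = 4 + 30 - 1 = 33

33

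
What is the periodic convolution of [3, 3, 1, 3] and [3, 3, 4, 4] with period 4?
Use y[k] = Σ_j x[j]·h[(k-j) mod 4]. y[0] = 3×3 + 3×4 + 1×4 + 3×3 = 34; y[1] = 3×3 + 3×3 + 1×4 + 3×4 = 34; y[2] = 3×4 + 3×3 + 1×3 + 3×4 = 36; y[3] = 3×4 + 3×4 + 1×3 + 3×3 = 36. Result: [34, 34, 36, 36]

[34, 34, 36, 36]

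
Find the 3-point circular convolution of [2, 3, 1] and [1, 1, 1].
Use y[k] = Σ_j x[j]·h[(k-j) mod 3]. y[0] = 2×1 + 3×1 + 1×1 = 6; y[1] = 2×1 + 3×1 + 1×1 = 6; y[2] = 2×1 + 3×1 + 1×1 = 6. Result: [6, 6, 6]

[6, 6, 6]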